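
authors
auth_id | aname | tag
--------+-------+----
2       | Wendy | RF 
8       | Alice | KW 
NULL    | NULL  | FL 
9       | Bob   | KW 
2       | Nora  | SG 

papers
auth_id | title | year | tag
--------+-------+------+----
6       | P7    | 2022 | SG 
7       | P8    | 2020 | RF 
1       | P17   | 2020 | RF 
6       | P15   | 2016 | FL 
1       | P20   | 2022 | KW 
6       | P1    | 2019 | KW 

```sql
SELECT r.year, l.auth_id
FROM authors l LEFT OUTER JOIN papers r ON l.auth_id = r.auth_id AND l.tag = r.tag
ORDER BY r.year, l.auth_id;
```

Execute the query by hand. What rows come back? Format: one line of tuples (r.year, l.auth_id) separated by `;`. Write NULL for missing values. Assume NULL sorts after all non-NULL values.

LEFT JOIN keeps every row from `authors`; unmatched rows get NULL for `papers`'s columns.
Matching on l.auth_id = r.auth_id AND l.tag = r.tag. A NULL in a compared column never satisfies the condition.
Matched pairs: 0; unmatched l rows kept: 5.

(NULL, 2); (NULL, 2); (NULL, 8); (NULL, 9); (NULL, NULL)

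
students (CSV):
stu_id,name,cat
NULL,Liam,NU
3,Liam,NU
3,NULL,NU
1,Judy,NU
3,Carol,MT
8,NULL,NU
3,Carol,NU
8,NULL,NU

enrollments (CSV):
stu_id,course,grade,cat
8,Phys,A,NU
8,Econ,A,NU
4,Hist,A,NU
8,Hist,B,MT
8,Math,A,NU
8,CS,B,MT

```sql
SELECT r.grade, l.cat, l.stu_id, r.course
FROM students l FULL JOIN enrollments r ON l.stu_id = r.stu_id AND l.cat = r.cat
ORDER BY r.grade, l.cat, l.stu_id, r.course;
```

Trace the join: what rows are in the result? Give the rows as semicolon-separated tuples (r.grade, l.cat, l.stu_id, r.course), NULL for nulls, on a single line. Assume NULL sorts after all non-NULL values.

(A, NU, 8, Econ); (A, NU, 8, Econ); (A, NU, 8, Math); (A, NU, 8, Math); (A, NU, 8, Phys); (A, NU, 8, Phys); (A, NULL, NULL, Hist); (B, NULL, NULL, CS); (B, NULL, NULL, Hist); (NULL, MT, 3, NULL); (NULL, NU, 1, NULL); (NULL, NU, 3, NULL); (NULL, NU, 3, NULL); (NULL, NU, 3, NULL); (NULL, NU, NULL, NULL)

FULL OUTER JOIN keeps every row from both sides; unmatched rows get NULL for the other side's columns.
Matching on l.stu_id = r.stu_id AND l.cat = r.cat. A NULL in a compared column never satisfies the condition.
- stu_id=NULL, cat=NU: no r row matches, row kept with r columns NULL.
- stu_id=3, cat=NU: no r row matches, row kept with r columns NULL.
- stu_id=3, cat=NU: no r row matches, row kept with r columns NULL.
- stu_id=1, cat=NU: no r row matches, row kept with r columns NULL.
- stu_id=3, cat=MT: no r row matches, row kept with r columns NULL.
- stu_id=8, cat=NU: 3 matching r row(s), so 3 row(s) emitted.
- stu_id=3, cat=NU: no r row matches, row kept with r columns NULL.
- stu_id=8, cat=NU: 3 matching r row(s), so 3 row(s) emitted.
- plus 3 unmatched r row(s), each kept with NULL l columns.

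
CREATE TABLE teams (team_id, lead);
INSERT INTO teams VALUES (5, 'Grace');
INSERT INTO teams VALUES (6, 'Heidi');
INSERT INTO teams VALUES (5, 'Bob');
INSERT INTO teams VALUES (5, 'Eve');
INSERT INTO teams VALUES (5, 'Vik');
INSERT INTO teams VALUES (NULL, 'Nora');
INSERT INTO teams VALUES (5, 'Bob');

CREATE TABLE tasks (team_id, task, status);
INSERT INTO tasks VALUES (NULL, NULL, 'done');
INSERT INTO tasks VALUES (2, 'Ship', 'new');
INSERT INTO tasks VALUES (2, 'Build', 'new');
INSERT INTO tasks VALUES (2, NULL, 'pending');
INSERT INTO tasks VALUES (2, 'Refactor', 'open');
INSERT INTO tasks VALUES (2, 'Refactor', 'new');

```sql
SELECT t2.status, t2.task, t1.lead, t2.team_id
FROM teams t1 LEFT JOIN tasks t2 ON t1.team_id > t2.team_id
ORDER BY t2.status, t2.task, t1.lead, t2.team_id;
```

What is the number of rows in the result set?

31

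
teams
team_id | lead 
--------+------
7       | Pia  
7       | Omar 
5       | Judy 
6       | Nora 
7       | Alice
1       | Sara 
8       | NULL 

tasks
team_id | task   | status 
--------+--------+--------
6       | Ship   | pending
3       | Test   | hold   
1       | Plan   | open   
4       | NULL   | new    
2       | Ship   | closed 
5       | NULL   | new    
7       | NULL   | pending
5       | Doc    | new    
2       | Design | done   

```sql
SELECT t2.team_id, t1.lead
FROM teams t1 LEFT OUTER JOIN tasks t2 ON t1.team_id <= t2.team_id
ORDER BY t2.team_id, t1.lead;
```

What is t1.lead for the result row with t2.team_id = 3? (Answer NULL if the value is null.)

Sara

LEFT JOIN keeps every row from `teams`; unmatched rows get NULL for `tasks`'s columns.
Matching on t1.team_id <= t2.team_id.
- t1[0] team_id=7 → 1 match(es) in t2 → 1 row(s).
- t1[1] team_id=7 → 1 match(es) in t2 → 1 row(s).
- t1[2] team_id=5 → 4 match(es) in t2 → 4 row(s).
- t1[3] team_id=6 → 2 match(es) in t2 → 2 row(s).
- t1[4] team_id=7 → 1 match(es) in t2 → 1 row(s).
- t1[5] team_id=1 → 9 match(es) in t2 → 9 row(s).
- t1[6] team_id=8 → no match; kept with NULLs on the t2 side.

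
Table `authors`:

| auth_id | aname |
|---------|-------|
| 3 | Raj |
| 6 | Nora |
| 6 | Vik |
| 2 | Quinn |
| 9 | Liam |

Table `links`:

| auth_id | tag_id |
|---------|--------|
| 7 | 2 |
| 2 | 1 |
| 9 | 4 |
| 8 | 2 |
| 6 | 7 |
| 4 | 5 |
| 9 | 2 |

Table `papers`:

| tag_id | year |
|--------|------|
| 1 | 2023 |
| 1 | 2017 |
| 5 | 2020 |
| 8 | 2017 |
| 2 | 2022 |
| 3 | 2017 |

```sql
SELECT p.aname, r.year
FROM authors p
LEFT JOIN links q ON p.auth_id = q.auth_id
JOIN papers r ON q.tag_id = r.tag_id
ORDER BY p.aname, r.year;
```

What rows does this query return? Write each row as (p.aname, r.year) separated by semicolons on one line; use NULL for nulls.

Step 1 — p LEFT JOIN q on auth_id → 6 row(s).
Then INNER JOIN `papers r` on tag_id: keep only rows whose q.tag_id appears in r.

(Liam, 2022); (Quinn, 2017); (Quinn, 2023)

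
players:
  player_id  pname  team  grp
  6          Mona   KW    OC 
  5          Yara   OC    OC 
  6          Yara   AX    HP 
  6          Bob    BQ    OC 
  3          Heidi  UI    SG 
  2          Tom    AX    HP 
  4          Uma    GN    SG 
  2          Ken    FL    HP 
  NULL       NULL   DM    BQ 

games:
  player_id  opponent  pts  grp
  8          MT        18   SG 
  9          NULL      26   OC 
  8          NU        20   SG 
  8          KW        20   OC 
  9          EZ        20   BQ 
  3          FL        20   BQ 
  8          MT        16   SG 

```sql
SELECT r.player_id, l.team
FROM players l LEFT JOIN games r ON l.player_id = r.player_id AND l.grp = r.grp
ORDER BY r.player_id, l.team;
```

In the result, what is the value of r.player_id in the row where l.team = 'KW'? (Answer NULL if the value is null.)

LEFT JOIN keeps every row from `players`; unmatched rows get NULL for `games`'s columns.
Matching on l.player_id = r.player_id AND l.grp = r.grp. A NULL in a compared column never satisfies the condition.
- l[0] player_id=6, grp=OC → no match; kept with NULLs on the r side.
- l[1] player_id=5, grp=OC → no match; kept with NULLs on the r side.
- l[2] player_id=6, grp=HP → no match; kept with NULLs on the r side.
- l[3] player_id=6, grp=OC → no match; kept with NULLs on the r side.
- l[4] player_id=3, grp=SG → no match; kept with NULLs on the r side.
- l[5] player_id=2, grp=HP → no match; kept with NULLs on the r side.
- l[6] player_id=4, grp=SG → no match; kept with NULLs on the r side.
- l[7] player_id=2, grp=HP → no match; kept with NULLs on the r side.
- l[8] player_id=NULL, grp=BQ → no match; kept with NULLs on the r side.

NULL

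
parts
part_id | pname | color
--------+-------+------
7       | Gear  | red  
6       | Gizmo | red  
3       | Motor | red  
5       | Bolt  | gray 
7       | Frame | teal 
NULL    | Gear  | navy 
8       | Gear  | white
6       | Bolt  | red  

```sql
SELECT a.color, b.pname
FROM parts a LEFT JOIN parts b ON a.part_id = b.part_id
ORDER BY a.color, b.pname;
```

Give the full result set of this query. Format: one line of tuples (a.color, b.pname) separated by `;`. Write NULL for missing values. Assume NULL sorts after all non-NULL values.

LEFT JOIN keeps every row from `parts a`; unmatched rows get NULL for `parts b`'s columns.
Matching on a.part_id = b.part_id. A NULL in a compared column never satisfies the condition.
Matched pairs: 11; unmatched a rows kept: 1.

(gray, Bolt); (navy, NULL); (red, Bolt); (red, Bolt); (red, Frame); (red, Gear); (red, Gizmo); (red, Gizmo); (red, Motor); (teal, Frame); (teal, Gear); (white, Gear)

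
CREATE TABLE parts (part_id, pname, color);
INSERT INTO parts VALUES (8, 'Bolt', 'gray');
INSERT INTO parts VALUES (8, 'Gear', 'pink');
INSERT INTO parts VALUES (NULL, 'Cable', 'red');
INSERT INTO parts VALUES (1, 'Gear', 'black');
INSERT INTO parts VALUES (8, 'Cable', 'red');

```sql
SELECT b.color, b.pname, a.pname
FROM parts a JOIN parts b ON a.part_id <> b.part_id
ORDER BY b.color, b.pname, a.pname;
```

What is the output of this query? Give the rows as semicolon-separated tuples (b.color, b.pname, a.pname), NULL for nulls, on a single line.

INNER JOIN keeps only pairs where the ON condition holds.
Matching on a.part_id <> b.part_id. A NULL in a compared column never satisfies the condition.
- part_id=8: 1 matching b row(s), so 1 row(s) emitted.
- part_id=8: 1 matching b row(s), so 1 row(s) emitted.
- part_id=NULL: no matching b row, dropped.
- part_id=1: 3 matching b row(s), so 3 row(s) emitted.
- part_id=8: 1 matching b row(s), so 1 row(s) emitted.
After projecting and ordering:
b.color | b.pname | a.pname
black | Gear | Bolt
black | Gear | Cable
black | Gear | Gear
gray | Bolt | Gear
pink | Gear | Gear
red | Cable | Gear

(black, Gear, Bolt); (black, Gear, Cable); (black, Gear, Gear); (gray, Bolt, Gear); (pink, Gear, Gear); (red, Cable, Gear)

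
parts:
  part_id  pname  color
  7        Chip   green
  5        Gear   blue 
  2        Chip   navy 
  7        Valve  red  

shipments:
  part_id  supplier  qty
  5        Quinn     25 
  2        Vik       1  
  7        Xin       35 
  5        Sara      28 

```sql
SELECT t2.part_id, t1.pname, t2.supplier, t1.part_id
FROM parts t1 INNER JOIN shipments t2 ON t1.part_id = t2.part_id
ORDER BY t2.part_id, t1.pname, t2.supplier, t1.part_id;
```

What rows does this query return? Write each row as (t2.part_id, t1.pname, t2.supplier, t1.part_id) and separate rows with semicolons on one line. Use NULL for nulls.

INNER JOIN keeps only pairs where the ON condition holds.
Matching on t1.part_id = t2.part_id.
- t1 (part_id=7) pairs with 1 row(s) of t2.
- t1 (part_id=5) pairs with 2 row(s) of t2.
- t1 (part_id=2) pairs with 1 row(s) of t2.
- t1 (part_id=7) pairs with 1 row(s) of t2.
After projecting and ordering:
t2.part_id | t1.pname | t2.supplier | t1.part_id
2 | Chip | Vik | 2
5 | Gear | Quinn | 5
5 | Gear | Sara | 5
7 | Chip | Xin | 7
7 | Valve | Xin | 7

(2, Chip, Vik, 2); (5, Gear, Quinn, 5); (5, Gear, Sara, 5); (7, Chip, Xin, 7); (7, Valve, Xin, 7)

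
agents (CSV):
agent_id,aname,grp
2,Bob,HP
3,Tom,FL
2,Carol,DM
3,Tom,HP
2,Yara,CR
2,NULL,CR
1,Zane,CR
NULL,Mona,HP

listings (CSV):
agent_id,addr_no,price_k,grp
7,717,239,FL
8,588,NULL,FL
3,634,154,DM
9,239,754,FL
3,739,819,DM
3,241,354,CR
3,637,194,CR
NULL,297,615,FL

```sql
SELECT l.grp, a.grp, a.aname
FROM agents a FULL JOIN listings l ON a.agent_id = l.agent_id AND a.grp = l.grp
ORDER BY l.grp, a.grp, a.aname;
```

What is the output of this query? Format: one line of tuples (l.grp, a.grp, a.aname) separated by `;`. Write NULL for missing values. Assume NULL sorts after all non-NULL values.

(CR, NULL, NULL); (CR, NULL, NULL); (DM, NULL, NULL); (DM, NULL, NULL); (FL, NULL, NULL); (FL, NULL, NULL); (FL, NULL, NULL); (FL, NULL, NULL); (NULL, CR, Yara); (NULL, CR, Zane); (NULL, CR, NULL); (NULL, DM, Carol); (NULL, FL, Tom); (NULL, HP, Bob); (NULL, HP, Mona); (NULL, HP, Tom)

FULL OUTER JOIN keeps every row from both sides; unmatched rows get NULL for the other side's columns.
Matching on a.agent_id = l.agent_id AND a.grp = l.grp. A NULL in a compared column never satisfies the condition.
- a[0] agent_id=2, grp=HP → no match; kept with NULLs on the l side.
- a[1] agent_id=3, grp=FL → no match; kept with NULLs on the l side.
- a[2] agent_id=2, grp=DM → no match; kept with NULLs on the l side.
- a[3] agent_id=3, grp=HP → no match; kept with NULLs on the l side.
- a[4] agent_id=2, grp=CR → no match; kept with NULLs on the l side.
- a[5] agent_id=2, grp=CR → no match; kept with NULLs on the l side.
- a[6] agent_id=1, grp=CR → no match; kept with NULLs on the l side.
- a[7] agent_id=NULL, grp=HP → no match; kept with NULLs on the l side.
- 8 row(s) from l found no a partner → padded with NULL.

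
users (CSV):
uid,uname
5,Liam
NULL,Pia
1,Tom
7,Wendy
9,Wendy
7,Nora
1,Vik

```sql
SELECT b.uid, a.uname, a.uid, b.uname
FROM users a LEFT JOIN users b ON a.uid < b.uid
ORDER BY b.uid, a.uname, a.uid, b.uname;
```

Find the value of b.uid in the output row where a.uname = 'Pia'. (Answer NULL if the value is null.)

NULL

LEFT JOIN keeps every row from `users a`; unmatched rows get NULL for `users b`'s columns.
Matching on a.uid < b.uid. A NULL in a compared column never satisfies the condition.
- uid=5: 3 matching b row(s), so 3 row(s) emitted.
- uid=NULL: no b row matches, row kept with b columns NULL.
- uid=1: 4 matching b row(s), so 4 row(s) emitted.
- uid=7: 1 matching b row(s), so 1 row(s) emitted.
- uid=9: no b row matches, row kept with b columns NULL.
- uid=7: 1 matching b row(s), so 1 row(s) emitted.
- uid=1: 4 matching b row(s), so 4 row(s) emitted.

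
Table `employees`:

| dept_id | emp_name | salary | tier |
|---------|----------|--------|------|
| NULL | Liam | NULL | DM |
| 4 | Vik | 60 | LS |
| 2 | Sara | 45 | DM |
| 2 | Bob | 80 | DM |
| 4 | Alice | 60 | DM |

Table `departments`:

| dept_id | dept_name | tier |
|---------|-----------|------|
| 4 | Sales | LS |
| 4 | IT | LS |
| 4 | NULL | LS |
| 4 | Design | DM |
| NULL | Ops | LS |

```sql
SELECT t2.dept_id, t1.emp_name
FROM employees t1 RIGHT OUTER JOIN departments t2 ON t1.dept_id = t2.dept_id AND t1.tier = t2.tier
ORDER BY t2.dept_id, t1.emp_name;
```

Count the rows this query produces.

RIGHT JOIN keeps every row from `departments`; unmatched rows get NULL for `employees`'s columns.
Matching on t1.dept_id = t2.dept_id AND t1.tier = t2.tier. A NULL in a compared column never satisfies the condition.
- t1 (dept_id=NULL, tier=DM) has no partner in t2.
- t1 (dept_id=4, tier=LS) pairs with 3 row(s) of t2.
- t1 (dept_id=2, tier=DM) has no partner in t2.
- t1 (dept_id=2, tier=DM) has no partner in t2.
- t1 (dept_id=4, tier=DM) pairs with 1 row(s) of t2.
- 1 row(s) from t2 found no t1 partner → padded with NULL.
Total: 4 matched + 1 padded = 5 rows.

5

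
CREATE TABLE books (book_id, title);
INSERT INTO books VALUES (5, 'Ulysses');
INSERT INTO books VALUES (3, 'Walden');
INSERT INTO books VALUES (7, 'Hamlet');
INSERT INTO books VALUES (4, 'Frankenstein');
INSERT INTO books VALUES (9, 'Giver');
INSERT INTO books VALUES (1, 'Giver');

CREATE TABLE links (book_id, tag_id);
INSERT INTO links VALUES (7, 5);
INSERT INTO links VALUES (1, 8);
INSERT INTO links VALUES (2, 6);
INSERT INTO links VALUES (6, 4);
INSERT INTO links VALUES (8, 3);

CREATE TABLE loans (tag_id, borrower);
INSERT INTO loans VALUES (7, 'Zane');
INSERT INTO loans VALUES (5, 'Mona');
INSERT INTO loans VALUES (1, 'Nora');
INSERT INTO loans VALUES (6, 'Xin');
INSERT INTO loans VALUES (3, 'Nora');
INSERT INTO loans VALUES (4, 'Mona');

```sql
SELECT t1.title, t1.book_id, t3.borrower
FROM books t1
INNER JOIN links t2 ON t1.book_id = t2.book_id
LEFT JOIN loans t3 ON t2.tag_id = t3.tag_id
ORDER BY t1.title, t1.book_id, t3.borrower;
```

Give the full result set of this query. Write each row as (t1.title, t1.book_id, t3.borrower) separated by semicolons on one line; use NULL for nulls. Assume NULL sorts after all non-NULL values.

Evaluate left to right. First `books t1 INNER JOIN links t2` on book_id: 2 row(s).
Then LEFT JOIN `loans t3` on tag_id: each of those 2 rows is kept; rows whose t2.tag_id has no match in t3 get NULL for t3's columns.

(Giver, 1, NULL); (Hamlet, 7, Mona)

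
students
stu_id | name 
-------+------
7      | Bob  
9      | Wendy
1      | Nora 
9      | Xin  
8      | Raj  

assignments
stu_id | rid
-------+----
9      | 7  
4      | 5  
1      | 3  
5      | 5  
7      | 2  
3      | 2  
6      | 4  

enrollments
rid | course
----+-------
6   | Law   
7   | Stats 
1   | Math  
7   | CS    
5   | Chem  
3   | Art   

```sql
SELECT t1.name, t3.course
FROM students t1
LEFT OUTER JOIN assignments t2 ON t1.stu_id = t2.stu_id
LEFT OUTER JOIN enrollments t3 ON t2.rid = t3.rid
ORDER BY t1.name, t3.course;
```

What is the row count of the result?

7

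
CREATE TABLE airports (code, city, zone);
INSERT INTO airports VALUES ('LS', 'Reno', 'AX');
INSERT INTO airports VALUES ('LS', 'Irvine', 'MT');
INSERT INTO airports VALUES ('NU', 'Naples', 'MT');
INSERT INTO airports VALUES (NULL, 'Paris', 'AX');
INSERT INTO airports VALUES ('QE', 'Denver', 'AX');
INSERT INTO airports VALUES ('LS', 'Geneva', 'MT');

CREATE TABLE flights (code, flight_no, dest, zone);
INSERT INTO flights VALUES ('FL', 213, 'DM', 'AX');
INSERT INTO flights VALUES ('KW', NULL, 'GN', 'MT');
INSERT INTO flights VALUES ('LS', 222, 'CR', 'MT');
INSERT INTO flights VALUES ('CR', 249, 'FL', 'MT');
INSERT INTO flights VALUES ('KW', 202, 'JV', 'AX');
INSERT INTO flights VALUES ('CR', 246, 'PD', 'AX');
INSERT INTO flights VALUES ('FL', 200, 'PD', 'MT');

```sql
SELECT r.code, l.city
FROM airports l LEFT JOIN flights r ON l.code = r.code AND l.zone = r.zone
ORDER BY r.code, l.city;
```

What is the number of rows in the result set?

LEFT JOIN keeps every row from `airports`; unmatched rows get NULL for `flights`'s columns.
Matching on l.code = r.code AND l.zone = r.zone. A NULL in a compared column never satisfies the condition.
Matched pairs: 2; unmatched l rows kept: 4.
Total: 2 matched + 4 padded = 6 rows.

6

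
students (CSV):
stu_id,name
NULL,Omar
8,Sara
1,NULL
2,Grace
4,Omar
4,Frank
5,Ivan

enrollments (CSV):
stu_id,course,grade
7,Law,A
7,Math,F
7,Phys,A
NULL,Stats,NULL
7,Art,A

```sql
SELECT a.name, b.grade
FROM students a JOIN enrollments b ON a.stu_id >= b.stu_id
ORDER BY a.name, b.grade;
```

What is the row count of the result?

4

INNER JOIN keeps only pairs where the ON condition holds.
Matching on a.stu_id >= b.stu_id. A NULL in a compared column never satisfies the condition.
Matched pairs: 4.
Total: 4 rows.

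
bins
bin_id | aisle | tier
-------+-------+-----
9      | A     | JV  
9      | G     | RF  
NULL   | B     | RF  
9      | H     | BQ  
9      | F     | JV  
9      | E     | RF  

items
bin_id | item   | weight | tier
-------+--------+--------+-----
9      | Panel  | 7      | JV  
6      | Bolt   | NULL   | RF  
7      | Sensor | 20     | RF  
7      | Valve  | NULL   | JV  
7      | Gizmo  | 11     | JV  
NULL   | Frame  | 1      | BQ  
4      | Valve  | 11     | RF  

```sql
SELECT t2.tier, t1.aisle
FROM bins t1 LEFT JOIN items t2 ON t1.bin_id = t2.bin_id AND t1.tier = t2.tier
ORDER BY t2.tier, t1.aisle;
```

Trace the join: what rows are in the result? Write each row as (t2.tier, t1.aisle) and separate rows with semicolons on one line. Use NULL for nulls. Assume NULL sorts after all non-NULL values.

LEFT JOIN keeps every row from `bins`; unmatched rows get NULL for `items`'s columns.
Matching on t1.bin_id = t2.bin_id AND t1.tier = t2.tier. A NULL in a compared column never satisfies the condition.
Matched pairs: 2; unmatched t1 rows kept: 4.

(JV, A); (JV, F); (NULL, B); (NULL, E); (NULL, G); (NULL, H)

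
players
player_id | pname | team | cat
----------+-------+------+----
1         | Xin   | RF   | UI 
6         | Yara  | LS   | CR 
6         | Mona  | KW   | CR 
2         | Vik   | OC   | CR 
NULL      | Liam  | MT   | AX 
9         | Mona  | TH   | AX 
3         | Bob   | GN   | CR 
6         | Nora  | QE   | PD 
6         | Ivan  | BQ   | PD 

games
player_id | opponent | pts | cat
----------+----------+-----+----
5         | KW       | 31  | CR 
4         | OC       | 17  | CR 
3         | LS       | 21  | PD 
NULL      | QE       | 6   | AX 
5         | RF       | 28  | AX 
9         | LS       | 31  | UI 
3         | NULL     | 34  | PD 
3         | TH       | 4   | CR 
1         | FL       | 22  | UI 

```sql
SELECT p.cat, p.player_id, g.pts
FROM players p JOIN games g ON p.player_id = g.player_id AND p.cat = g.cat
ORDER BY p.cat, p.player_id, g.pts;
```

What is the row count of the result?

INNER JOIN keeps only pairs where the ON condition holds.
Matching on p.player_id = g.player_id AND p.cat = g.cat. A NULL in a compared column never satisfies the condition.
Matched pairs: 2.
Total: 2 rows.

2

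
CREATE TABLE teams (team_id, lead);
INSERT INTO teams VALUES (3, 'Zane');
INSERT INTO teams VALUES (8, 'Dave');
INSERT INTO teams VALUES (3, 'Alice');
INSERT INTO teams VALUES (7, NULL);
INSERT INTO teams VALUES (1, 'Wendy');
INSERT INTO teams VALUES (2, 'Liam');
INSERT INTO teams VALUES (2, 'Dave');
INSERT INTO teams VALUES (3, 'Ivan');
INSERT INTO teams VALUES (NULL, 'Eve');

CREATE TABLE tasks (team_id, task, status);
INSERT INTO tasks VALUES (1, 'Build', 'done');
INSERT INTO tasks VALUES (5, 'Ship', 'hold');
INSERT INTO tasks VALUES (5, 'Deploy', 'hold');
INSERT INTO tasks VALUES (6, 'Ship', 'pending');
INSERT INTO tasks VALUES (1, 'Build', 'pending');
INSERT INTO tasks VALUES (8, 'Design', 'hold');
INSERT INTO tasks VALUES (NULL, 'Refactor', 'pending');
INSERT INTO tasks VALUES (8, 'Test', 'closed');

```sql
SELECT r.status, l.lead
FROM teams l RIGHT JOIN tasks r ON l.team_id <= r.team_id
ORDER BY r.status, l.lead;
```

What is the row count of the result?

37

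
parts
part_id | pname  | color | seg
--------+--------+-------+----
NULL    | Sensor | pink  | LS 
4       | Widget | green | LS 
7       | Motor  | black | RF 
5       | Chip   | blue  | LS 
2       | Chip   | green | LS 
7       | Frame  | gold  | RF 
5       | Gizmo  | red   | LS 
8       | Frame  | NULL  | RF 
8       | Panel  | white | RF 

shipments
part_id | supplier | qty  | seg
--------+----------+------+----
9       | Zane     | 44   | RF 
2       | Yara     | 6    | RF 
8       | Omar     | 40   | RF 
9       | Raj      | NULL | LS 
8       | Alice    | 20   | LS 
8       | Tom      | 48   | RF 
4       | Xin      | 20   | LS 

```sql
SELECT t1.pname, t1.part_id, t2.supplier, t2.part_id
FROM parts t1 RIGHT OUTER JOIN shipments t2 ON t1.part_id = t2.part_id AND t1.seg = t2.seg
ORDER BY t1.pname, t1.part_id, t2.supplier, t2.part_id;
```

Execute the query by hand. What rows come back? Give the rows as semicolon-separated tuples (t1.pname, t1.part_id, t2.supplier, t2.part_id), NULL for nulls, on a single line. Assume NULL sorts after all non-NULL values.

(Frame, 8, Omar, 8); (Frame, 8, Tom, 8); (Panel, 8, Omar, 8); (Panel, 8, Tom, 8); (Widget, 4, Xin, 4); (NULL, NULL, Alice, 8); (NULL, NULL, Raj, 9); (NULL, NULL, Yara, 2); (NULL, NULL, Zane, 9)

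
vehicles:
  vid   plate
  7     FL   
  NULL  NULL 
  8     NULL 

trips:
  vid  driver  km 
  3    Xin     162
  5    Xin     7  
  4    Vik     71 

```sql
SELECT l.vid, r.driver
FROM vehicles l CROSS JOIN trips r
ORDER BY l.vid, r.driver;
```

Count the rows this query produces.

CROSS JOIN pairs every row of `vehicles` with every row of `trips`: 3 × 3 = 9 rows.

9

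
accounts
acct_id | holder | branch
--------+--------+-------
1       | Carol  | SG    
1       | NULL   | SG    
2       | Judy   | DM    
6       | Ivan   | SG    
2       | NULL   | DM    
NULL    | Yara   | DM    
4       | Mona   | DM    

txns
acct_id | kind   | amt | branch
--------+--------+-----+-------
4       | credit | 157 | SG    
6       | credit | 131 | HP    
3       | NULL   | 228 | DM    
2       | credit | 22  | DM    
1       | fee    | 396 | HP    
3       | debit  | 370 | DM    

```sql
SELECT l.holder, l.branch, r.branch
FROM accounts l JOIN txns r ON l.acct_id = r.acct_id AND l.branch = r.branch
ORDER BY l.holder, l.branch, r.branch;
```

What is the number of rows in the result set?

2

INNER JOIN keeps only pairs where the ON condition holds.
Matching on l.acct_id = r.acct_id AND l.branch = r.branch. A NULL in a compared column never satisfies the condition.
Matched pairs: 2.
Total: 2 rows.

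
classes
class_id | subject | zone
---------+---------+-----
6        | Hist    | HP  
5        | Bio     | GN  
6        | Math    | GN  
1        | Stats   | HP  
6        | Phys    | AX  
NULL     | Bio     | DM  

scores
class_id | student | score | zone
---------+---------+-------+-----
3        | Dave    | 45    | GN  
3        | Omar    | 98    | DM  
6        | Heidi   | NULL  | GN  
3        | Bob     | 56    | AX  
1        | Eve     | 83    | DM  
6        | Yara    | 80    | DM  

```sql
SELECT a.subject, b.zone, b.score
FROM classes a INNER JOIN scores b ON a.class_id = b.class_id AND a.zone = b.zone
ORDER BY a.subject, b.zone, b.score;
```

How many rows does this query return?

1

INNER JOIN keeps only pairs where the ON condition holds.
Matching on a.class_id = b.class_id AND a.zone = b.zone. A NULL in a compared column never satisfies the condition.
Matched pairs: 1.
Total: 1 rows.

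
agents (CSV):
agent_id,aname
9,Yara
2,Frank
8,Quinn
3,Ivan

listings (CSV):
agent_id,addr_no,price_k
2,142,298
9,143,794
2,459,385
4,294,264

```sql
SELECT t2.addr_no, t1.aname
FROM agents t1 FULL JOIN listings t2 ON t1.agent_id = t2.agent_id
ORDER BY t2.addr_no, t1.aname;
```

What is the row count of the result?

6

FULL OUTER JOIN keeps every row from both sides; unmatched rows get NULL for the other side's columns.
Matching on t1.agent_id = t2.agent_id.
- t1[0] agent_id=9 → 1 match(es) in t2 → 1 row(s).
- t1[1] agent_id=2 → 2 match(es) in t2 → 2 row(s).
- t1[2] agent_id=8 → no match; kept with NULLs on the t2 side.
- t1[3] agent_id=3 → no match; kept with NULLs on the t2 side.
- 1 t2 row(s) had no t1 match → kept, t1 columns NULL.
Total: 3 matched + 3 padded = 6 rows.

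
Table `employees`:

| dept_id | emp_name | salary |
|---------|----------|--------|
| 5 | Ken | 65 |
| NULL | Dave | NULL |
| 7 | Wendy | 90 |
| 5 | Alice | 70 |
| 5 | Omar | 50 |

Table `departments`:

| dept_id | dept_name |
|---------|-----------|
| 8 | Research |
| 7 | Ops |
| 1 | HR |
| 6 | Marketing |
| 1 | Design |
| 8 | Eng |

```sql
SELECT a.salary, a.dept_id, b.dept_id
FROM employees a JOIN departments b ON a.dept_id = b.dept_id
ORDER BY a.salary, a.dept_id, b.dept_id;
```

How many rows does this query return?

1

INNER JOIN keeps only pairs where the ON condition holds.
Matching on a.dept_id = b.dept_id. A NULL in a compared column never satisfies the condition.
- a[0] dept_id=5 → no match; dropped.
- a[1] dept_id=NULL → no match; dropped.
- a[2] dept_id=7 → 1 match(es) in b → 1 row(s).
- a[3] dept_id=5 → no match; dropped.
- a[4] dept_id=5 → no match; dropped.
Total: 1 rows.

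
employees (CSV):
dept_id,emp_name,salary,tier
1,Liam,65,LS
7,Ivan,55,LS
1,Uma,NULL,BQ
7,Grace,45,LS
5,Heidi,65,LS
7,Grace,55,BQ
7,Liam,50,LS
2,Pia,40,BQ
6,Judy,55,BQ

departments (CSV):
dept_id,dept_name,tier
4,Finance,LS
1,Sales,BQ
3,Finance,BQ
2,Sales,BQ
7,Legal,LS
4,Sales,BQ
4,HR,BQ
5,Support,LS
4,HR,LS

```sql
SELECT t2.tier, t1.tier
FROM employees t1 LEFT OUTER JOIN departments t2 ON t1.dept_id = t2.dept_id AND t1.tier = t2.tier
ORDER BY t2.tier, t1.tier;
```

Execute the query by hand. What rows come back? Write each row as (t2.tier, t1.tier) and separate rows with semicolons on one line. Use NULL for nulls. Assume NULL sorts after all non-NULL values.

LEFT JOIN keeps every row from `employees`; unmatched rows get NULL for `departments`'s columns.
Matching on t1.dept_id = t2.dept_id AND t1.tier = t2.tier.
Matched pairs: 6; unmatched t1 rows kept: 3.

(BQ, BQ); (BQ, BQ); (LS, LS); (LS, LS); (LS, LS); (LS, LS); (NULL, BQ); (NULL, BQ); (NULL, LS)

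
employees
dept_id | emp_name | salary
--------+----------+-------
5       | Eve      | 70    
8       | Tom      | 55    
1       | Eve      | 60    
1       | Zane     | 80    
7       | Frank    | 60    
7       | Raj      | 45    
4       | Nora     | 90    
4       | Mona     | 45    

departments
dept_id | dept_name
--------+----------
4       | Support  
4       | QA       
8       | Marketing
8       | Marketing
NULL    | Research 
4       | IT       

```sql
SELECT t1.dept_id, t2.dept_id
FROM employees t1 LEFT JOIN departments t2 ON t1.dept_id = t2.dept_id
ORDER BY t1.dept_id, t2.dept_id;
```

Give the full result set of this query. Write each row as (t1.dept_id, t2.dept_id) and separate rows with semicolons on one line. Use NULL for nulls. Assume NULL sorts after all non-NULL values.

LEFT JOIN keeps every row from `employees`; unmatched rows get NULL for `departments`'s columns.
Matching on t1.dept_id = t2.dept_id. A NULL in a compared column never satisfies the condition.
- t1[0] dept_id=5 → no match; kept with NULLs on the t2 side.
- t1[1] dept_id=8 → 2 match(es) in t2 → 2 row(s).
- t1[2] dept_id=1 → no match; kept with NULLs on the t2 side.
- t1[3] dept_id=1 → no match; kept with NULLs on the t2 side.
- t1[4] dept_id=7 → no match; kept with NULLs on the t2 side.
- t1[5] dept_id=7 → no match; kept with NULLs on the t2 side.
- t1[6] dept_id=4 → 3 match(es) in t2 → 3 row(s).
- t1[7] dept_id=4 → 3 match(es) in t2 → 3 row(s).

(1, NULL); (1, NULL); (4, 4); (4, 4); (4, 4); (4, 4); (4, 4); (4, 4); (5, NULL); (7, NULL); (7, NULL); (8, 8); (8, 8)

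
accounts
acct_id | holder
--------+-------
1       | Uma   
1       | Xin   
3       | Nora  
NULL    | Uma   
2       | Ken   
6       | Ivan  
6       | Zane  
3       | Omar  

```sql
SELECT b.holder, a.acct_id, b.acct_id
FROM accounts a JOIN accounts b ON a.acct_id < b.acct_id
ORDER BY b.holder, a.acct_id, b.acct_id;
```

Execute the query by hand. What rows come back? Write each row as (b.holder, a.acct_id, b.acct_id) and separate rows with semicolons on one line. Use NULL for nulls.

(Ivan, 1, 6); (Ivan, 1, 6); (Ivan, 2, 6); (Ivan, 3, 6); (Ivan, 3, 6); (Ken, 1, 2); (Ken, 1, 2); (Nora, 1, 3); (Nora, 1, 3); (Nora, 2, 3); (Omar, 1, 3); (Omar, 1, 3); (Omar, 2, 3); (Zane, 1, 6); (Zane, 1, 6); (Zane, 2, 6); (Zane, 3, 6); (Zane, 3, 6)

INNER JOIN keeps only pairs where the ON condition holds.
Matching on a.acct_id < b.acct_id. A NULL in a compared column never satisfies the condition.
- a (acct_id=1) pairs with 5 row(s) of b.
- a (acct_id=1) pairs with 5 row(s) of b.
- a (acct_id=3) pairs with 2 row(s) of b.
- a (acct_id=NULL) has no partner → excluded.
- a (acct_id=2) pairs with 4 row(s) of b.
- a (acct_id=6) has no partner → excluded.
- a (acct_id=6) has no partner → excluded.
- a (acct_id=3) pairs with 2 row(s) of b.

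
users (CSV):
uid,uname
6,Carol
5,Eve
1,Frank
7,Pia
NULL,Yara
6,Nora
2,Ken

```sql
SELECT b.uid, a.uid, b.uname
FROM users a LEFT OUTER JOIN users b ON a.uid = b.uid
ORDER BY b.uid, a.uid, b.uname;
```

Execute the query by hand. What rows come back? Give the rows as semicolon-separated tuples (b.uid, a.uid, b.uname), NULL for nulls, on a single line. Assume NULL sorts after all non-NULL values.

(1, 1, Frank); (2, 2, Ken); (5, 5, Eve); (6, 6, Carol); (6, 6, Carol); (6, 6, Nora); (6, 6, Nora); (7, 7, Pia); (NULL, NULL, NULL)

LEFT JOIN keeps every row from `users a`; unmatched rows get NULL for `users b`'s columns.
Matching on a.uid = b.uid. A NULL in a compared column never satisfies the condition.
- a row (uid=6): matches 2 b row(s) → 2 output row(s).
- a row (uid=5): matches 1 b row(s) → 1 output row(s).
- a row (uid=1): matches 1 b row(s) → 1 output row(s).
- a row (uid=7): matches 1 b row(s) → 1 output row(s).
- a row (uid=NULL): no match → kept, b columns NULL.
- a row (uid=6): matches 2 b row(s) → 2 output row(s).
- a row (uid=2): matches 1 b row(s) → 1 output row(s).
After projecting and ordering:
b.uid | a.uid | b.uname
1 | 1 | Frank
2 | 2 | Ken
5 | 5 | Eve
6 | 6 | Carol
6 | 6 | Carol
6 | 6 | Nora
6 | 6 | Nora
7 | 7 | Pia
NULL | NULL | NULL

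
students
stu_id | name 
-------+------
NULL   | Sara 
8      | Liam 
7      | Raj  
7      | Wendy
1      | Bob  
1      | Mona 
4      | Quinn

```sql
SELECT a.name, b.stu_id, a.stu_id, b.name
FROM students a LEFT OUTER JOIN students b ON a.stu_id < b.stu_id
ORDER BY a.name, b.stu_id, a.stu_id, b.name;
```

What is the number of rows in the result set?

15

LEFT JOIN keeps every row from `students a`; unmatched rows get NULL for `students b`'s columns.
Matching on a.stu_id < b.stu_id. A NULL in a compared column never satisfies the condition.
- a[0] stu_id=NULL → no match; kept with NULLs on the b side.
- a[1] stu_id=8 → no match; kept with NULLs on the b side.
- a[2] stu_id=7 → 1 match(es) in b → 1 row(s).
- a[3] stu_id=7 → 1 match(es) in b → 1 row(s).
- a[4] stu_id=1 → 4 match(es) in b → 4 row(s).
- a[5] stu_id=1 → 4 match(es) in b → 4 row(s).
- a[6] stu_id=4 → 3 match(es) in b → 3 row(s).
Total: 13 matched + 2 padded = 15 rows.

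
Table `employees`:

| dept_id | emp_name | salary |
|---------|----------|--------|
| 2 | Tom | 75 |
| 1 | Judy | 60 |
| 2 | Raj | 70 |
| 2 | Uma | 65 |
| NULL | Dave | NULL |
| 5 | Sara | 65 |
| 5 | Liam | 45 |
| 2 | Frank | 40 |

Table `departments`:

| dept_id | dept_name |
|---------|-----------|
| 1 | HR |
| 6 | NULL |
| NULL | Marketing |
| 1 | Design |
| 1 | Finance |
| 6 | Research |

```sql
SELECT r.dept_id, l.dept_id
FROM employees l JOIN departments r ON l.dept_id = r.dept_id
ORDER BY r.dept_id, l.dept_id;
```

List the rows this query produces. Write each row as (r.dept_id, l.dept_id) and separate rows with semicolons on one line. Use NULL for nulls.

(1, 1); (1, 1); (1, 1)

INNER JOIN keeps only pairs where the ON condition holds.
Matching on l.dept_id = r.dept_id. A NULL in a compared column never satisfies the condition.
- l[0] dept_id=2 → no match; dropped.
- l[1] dept_id=1 → 3 match(es) in r → 3 row(s).
- l[2] dept_id=2 → no match; dropped.
- l[3] dept_id=2 → no match; dropped.
- l[4] dept_id=NULL → no match; dropped.
- l[5] dept_id=5 → no match; dropped.
- l[6] dept_id=5 → no match; dropped.
- l[7] dept_id=2 → no match; dropped.
After projecting and ordering:
r.dept_id | l.dept_id
1 | 1
1 | 1
1 | 1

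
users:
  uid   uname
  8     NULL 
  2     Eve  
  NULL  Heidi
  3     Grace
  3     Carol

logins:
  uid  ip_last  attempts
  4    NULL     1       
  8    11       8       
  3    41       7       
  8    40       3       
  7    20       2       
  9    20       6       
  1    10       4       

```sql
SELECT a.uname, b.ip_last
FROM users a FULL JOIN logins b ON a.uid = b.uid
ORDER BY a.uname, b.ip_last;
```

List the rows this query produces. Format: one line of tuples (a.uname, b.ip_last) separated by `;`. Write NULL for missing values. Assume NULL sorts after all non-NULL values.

FULL OUTER JOIN keeps every row from both sides; unmatched rows get NULL for the other side's columns.
Matching on a.uid = b.uid. A NULL in a compared column never satisfies the condition.
Matched pairs: 4; unmatched a rows kept: 2; unmatched b rows kept: 4.

(Carol, 41); (Eve, NULL); (Grace, 41); (Heidi, NULL); (NULL, 10); (NULL, 11); (NULL, 20); (NULL, 20); (NULL, 40); (NULL, NULL)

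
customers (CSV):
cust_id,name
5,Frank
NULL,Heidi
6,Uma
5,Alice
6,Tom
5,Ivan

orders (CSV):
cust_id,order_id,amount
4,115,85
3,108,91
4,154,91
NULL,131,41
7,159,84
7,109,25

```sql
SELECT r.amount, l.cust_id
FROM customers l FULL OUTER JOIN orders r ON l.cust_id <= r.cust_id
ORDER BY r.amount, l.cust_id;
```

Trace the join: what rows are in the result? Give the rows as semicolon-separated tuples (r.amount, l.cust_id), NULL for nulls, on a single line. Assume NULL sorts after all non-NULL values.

(25, 5); (25, 5); (25, 5); (25, 6); (25, 6); (41, NULL); (84, 5); (84, 5); (84, 5); (84, 6); (84, 6); (85, NULL); (91, NULL); (91, NULL); (NULL, NULL)

FULL OUTER JOIN keeps every row from both sides; unmatched rows get NULL for the other side's columns.
Matching on l.cust_id <= r.cust_id. A NULL in a compared column never satisfies the condition.
- cust_id=5: 2 matching r row(s), so 2 row(s) emitted.
- cust_id=NULL: no r row matches, row kept with r columns NULL.
- cust_id=6: 2 matching r row(s), so 2 row(s) emitted.
- cust_id=5: 2 matching r row(s), so 2 row(s) emitted.
- cust_id=6: 2 matching r row(s), so 2 row(s) emitted.
- cust_id=5: 2 matching r row(s), so 2 row(s) emitted.
- 4 row(s) from r found no l partner → padded with NULL.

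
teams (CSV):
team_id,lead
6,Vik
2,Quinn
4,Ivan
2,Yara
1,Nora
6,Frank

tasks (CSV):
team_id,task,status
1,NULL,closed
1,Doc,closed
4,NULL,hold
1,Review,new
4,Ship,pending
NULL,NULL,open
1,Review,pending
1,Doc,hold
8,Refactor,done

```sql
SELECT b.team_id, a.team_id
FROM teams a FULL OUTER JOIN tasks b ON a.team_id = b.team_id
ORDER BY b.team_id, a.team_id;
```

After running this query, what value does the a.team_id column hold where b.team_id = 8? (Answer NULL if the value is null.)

FULL OUTER JOIN keeps every row from both sides; unmatched rows get NULL for the other side's columns.
Matching on a.team_id = b.team_id. A NULL in a compared column never satisfies the condition.
Matched pairs: 7; unmatched a rows kept: 4; unmatched b rows kept: 2.

NULL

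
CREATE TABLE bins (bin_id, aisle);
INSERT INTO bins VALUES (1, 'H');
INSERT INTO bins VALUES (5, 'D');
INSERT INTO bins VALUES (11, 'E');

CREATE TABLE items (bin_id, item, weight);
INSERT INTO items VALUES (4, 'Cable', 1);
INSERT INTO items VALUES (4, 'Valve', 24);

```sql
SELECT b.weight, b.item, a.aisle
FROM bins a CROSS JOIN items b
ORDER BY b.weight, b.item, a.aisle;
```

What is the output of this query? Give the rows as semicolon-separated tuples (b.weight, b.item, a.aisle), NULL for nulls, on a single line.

(1, Cable, D); (1, Cable, E); (1, Cable, H); (24, Valve, D); (24, Valve, E); (24, Valve, H)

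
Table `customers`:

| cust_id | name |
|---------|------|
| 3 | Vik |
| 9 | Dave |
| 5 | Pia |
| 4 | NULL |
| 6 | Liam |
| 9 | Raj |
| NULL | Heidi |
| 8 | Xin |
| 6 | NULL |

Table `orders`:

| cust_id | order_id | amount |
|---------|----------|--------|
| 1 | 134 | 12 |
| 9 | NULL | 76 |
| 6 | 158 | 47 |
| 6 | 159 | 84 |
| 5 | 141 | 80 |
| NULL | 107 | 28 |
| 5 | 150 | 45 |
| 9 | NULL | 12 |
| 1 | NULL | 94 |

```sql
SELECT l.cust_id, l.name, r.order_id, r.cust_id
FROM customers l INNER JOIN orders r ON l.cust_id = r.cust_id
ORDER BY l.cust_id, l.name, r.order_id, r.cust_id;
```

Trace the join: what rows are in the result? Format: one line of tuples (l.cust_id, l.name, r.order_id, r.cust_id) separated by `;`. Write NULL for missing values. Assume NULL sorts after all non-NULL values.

INNER JOIN keeps only pairs where the ON condition holds.
Matching on l.cust_id = r.cust_id. A NULL in a compared column never satisfies the condition.
- l row (cust_id=3): no match → dropped.
- l row (cust_id=9): matches 2 r row(s) → 2 output row(s).
- l row (cust_id=5): matches 2 r row(s) → 2 output row(s).
- l row (cust_id=4): no match → dropped.
- l row (cust_id=6): matches 2 r row(s) → 2 output row(s).
- l row (cust_id=9): matches 2 r row(s) → 2 output row(s).
- l row (cust_id=NULL): no match → dropped.
- l row (cust_id=8): no match → dropped.
- l row (cust_id=6): matches 2 r row(s) → 2 output row(s).
After projecting and ordering:
l.cust_id | l.name | r.order_id | r.cust_id
5 | Pia | 141 | 5
5 | Pia | 150 | 5
6 | Liam | 158 | 6
6 | Liam | 159 | 6
6 | NULL | 158 | 6
6 | NULL | 159 | 6
9 | Dave | NULL | 9
9 | Dave | NULL | 9
9 | Raj | NULL | 9
9 | Raj | NULL | 9

(5, Pia, 141, 5); (5, Pia, 150, 5); (6, Liam, 158, 6); (6, Liam, 159, 6); (6, NULL, 158, 6); (6, NULL, 159, 6); (9, Dave, NULL, 9); (9, Dave, NULL, 9); (9, Raj, NULL, 9); (9, Raj, NULL, 9)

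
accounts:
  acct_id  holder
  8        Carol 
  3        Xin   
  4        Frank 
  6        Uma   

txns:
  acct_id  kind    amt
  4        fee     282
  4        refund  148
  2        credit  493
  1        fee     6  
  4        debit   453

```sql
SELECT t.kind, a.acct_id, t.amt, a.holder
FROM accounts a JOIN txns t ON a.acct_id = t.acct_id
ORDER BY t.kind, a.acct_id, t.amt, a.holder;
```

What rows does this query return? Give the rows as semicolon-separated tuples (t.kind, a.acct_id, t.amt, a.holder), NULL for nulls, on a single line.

(debit, 4, 453, Frank); (fee, 4, 282, Frank); (refund, 4, 148, Frank)

INNER JOIN keeps only pairs where the ON condition holds.
Matching on a.acct_id = t.acct_id.
Matched pairs: 3.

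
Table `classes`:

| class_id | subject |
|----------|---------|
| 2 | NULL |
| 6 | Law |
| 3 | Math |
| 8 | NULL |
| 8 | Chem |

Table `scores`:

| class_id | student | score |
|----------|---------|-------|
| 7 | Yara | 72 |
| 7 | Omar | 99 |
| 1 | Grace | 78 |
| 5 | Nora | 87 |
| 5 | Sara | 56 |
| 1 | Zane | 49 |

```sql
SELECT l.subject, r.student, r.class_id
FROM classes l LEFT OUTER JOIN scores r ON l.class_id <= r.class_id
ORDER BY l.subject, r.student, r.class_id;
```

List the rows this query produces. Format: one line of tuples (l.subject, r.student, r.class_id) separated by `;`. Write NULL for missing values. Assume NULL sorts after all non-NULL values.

(Chem, NULL, NULL); (Law, Omar, 7); (Law, Yara, 7); (Math, Nora, 5); (Math, Omar, 7); (Math, Sara, 5); (Math, Yara, 7); (NULL, Nora, 5); (NULL, Omar, 7); (NULL, Sara, 5); (NULL, Yara, 7); (NULL, NULL, NULL)

LEFT JOIN keeps every row from `classes`; unmatched rows get NULL for `scores`'s columns.
Matching on l.class_id <= r.class_id.
- l[0] class_id=2 → 4 match(es) in r → 4 row(s).
- l[1] class_id=6 → 2 match(es) in r → 2 row(s).
- l[2] class_id=3 → 4 match(es) in r → 4 row(s).
- l[3] class_id=8 → no match; kept with NULLs on the r side.
- l[4] class_id=8 → no match; kept with NULLs on the r side.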